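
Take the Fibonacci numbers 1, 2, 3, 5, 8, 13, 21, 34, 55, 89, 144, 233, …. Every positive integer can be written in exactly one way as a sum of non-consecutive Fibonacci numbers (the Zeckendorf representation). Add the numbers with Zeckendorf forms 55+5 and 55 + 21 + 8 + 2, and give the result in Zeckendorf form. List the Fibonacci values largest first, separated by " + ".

The two numbers are 60 and 86, so their sum is 146.
subtract 144 from 146: 2 remains
subtract 2 from 2: 0 remains

144 + 2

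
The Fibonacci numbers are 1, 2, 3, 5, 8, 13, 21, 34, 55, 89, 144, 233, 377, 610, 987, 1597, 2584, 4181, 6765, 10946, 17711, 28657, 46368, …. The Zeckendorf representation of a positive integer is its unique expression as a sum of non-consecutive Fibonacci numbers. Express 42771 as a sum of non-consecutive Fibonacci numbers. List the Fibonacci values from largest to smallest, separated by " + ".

Greedy algorithm:
largest Fibonacci ≤ 42771 is 28657; 42771 − 28657 = 14114
largest Fibonacci ≤ 14114 is 10946; 14114 − 10946 = 3168
largest Fibonacci ≤ 3168 is 2584; 3168 − 2584 = 584
largest Fibonacci ≤ 584 is 377; 584 − 377 = 207
largest Fibonacci ≤ 207 is 144; 207 − 144 = 63
largest Fibonacci ≤ 63 is 55; 63 − 55 = 8
largest Fibonacci ≤ 8 is 8; 8 − 8 = 0
So 42771 = 28657 + 10946 + 2584 + 377 + 144 + 55 + 8, with no two terms consecutive in the sequence.

28657 + 10946 + 2584 + 377 + 144 + 55 + 8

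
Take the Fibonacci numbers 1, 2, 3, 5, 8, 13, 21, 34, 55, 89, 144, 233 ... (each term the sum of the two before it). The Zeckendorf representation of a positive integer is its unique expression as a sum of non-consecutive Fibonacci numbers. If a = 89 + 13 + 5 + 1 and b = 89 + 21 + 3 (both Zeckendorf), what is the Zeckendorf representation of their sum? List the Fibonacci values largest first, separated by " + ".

144 + 55 + 21 + 1

The two numbers are 108 and 113, so their sum is 221.
221 − 144 = 77
77 − 55 = 22
22 − 21 = 1
1 − 1 = 0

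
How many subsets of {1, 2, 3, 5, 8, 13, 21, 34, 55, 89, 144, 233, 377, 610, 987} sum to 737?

Starting from the Zeckendorf form and repeatedly splitting a term F_k into F_{k−1} + F_{k−2} (when neither is already used) reaches every representation.
737 = 610+89+34+3+1 = 610+89+21+13+3+1 = 377+233+89+34+3+1 = … (9 more), for 12 in all.

12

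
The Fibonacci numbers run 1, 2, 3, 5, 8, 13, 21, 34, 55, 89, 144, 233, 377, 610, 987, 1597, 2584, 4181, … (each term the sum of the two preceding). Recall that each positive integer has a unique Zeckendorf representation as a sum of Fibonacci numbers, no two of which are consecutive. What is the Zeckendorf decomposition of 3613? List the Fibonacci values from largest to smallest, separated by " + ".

take 2584 (≤ 3613); 3613 − 2584 = 1029
take 987 (≤ 1029); 1029 − 987 = 42
take 34 (≤ 42); 42 − 34 = 8
take 8 (≤ 8); 8 − 8 = 0
So 3613 = 2584 + 987 + 34 + 8, with no two terms consecutive in the sequence.

2584 + 987 + 34 + 8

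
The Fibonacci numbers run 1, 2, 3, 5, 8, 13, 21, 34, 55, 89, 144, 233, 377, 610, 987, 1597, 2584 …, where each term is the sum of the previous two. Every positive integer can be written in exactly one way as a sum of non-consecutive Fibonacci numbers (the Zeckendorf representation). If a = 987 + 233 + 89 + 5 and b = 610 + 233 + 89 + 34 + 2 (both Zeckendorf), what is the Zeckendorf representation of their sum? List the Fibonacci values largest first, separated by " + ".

1597 + 610 + 55 + 13 + 5 + 2

The two numbers are 1314 and 968, so their sum is 2282.
Greedily peel off the largest Fibonacci term at each step:
1597 ≤ 2282 < 2584, so take 1597; remainder 685
610 ≤ 685 < 987, so take 610; remainder 75
55 ≤ 75 < 89, so take 55; remainder 20
13 ≤ 20 < 21, so take 13; remainder 7
5 ≤ 7 < 8, so take 5; remainder 2
2 ≤ 2 < 3, so take 2; remainder 0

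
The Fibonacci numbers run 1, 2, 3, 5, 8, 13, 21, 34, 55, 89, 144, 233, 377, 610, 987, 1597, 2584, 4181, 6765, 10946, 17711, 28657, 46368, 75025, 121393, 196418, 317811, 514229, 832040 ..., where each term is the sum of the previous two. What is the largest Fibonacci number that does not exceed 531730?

514229 ≤ 531730 < 832040, so the largest Fibonacci number not exceeding 531730 is 514229.

514229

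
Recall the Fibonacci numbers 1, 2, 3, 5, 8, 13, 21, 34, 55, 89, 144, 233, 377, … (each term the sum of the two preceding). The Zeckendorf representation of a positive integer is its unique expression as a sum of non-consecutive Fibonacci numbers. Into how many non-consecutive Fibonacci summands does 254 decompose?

2

take 233 (≤ 254); 254 − 233 = 21
take 21 (≤ 21); 21 − 21 = 0
254 = 233 + 21, which has 2 terms.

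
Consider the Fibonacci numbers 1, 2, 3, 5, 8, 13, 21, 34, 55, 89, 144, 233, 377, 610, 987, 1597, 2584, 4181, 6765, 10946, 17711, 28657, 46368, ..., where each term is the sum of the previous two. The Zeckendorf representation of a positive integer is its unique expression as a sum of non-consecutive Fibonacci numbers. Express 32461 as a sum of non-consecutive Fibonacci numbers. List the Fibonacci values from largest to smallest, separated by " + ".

largest Fibonacci ≤ 32461 is 28657; 32461 − 28657 = 3804
largest Fibonacci ≤ 3804 is 2584; 3804 − 2584 = 1220
largest Fibonacci ≤ 1220 is 987; 1220 − 987 = 233
largest Fibonacci ≤ 233 is 233; 233 − 233 = 0
So 32461 = 28657 + 2584 + 987 + 233, with no two terms consecutive in the sequence.

28657 + 2584 + 987 + 233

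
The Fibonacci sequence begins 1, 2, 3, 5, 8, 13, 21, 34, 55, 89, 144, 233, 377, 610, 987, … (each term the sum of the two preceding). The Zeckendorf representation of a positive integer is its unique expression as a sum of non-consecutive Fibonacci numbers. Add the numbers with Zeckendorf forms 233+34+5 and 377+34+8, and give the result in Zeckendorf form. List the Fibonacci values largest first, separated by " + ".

610 + 55 + 21 + 5

The two numbers are 272 and 419, so their sum is 691.
691: greatest Fibonacci not exceeding it is 610, leaving 81
81: greatest Fibonacci not exceeding it is 55, leaving 26
26: greatest Fibonacci not exceeding it is 21, leaving 5
5: greatest Fibonacci not exceeding it is 5, leaving 0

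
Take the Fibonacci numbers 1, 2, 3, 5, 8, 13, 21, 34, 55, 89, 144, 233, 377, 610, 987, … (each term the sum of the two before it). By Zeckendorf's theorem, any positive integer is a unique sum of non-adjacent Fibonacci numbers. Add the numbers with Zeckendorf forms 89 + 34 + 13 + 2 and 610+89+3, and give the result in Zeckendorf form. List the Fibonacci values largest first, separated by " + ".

The two numbers are 138 and 702, so their sum is 840.
Greedily peel off the largest Fibonacci term at each step:
840: greatest Fibonacci not exceeding it is 610, leaving 230
230: greatest Fibonacci not exceeding it is 144, leaving 86
86: greatest Fibonacci not exceeding it is 55, leaving 31
31: greatest Fibonacci not exceeding it is 21, leaving 10
10: greatest Fibonacci not exceeding it is 8, leaving 2
2: greatest Fibonacci not exceeding it is 2, leaving 0

610 + 144 + 55 + 21 + 8 + 2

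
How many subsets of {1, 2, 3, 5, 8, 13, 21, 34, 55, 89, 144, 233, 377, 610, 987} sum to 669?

Starting from the Zeckendorf form and repeatedly splitting a term F_k into F_{k−1} + F_{k−2} (when neither is already used) reaches every representation.
669 = 610+55+3+1 = 610+34+21+3+1 = 377+233+55+3+1 = 610+34+13+8+3+1 = … (5 more), for 9 in all.

9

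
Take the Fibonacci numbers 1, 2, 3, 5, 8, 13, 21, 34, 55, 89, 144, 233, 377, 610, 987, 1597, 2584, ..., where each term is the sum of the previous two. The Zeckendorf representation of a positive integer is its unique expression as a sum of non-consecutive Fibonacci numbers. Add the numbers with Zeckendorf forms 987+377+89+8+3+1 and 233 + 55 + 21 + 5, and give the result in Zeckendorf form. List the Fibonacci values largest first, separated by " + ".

The two numbers are 1465 and 314, so their sum is 1779.
1779 − 1597 = 182
182 − 144 = 38
38 − 34 = 4
4 − 3 = 1
1 − 1 = 0

1597 + 144 + 34 + 3 + 1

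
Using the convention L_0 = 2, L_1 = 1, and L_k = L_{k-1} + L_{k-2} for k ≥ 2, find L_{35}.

20633239

Iterating the recurrence up to L_{30} = 1860498 and L_{29} = 1149851:
L_{31} = L_{30} + L_{29} = 1860498 + 1149851 = 3010349
L_{32} = L_{31} + L_{30} = 3010349 + 1860498 = 4870847
L_{33} = L_{32} + L_{31} = 4870847 + 3010349 = 7881196
L_{34} = L_{33} + L_{32} = 7881196 + 4870847 = 12752043
L_{35} = L_{34} + L_{33} = 12752043 + 7881196 = 20633239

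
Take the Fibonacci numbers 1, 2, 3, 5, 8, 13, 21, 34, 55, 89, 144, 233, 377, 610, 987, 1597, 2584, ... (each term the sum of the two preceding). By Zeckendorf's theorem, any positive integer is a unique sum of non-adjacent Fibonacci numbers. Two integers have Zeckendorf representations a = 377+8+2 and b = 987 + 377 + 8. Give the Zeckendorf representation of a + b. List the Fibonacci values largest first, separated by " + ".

The two numbers are 387 and 1372, so their sum is 1759.
Greedy algorithm:
1759 − 1597 = 162
162 − 144 = 18
18 − 13 = 5
5 − 5 = 0

1597 + 144 + 13 + 5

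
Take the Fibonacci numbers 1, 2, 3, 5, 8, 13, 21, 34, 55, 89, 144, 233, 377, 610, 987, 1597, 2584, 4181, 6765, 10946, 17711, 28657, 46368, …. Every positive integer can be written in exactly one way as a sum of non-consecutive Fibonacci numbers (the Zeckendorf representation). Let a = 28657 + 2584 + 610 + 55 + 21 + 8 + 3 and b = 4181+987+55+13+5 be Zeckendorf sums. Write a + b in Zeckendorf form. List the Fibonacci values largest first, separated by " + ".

The two numbers are 31938 and 5241, so their sum is 37179.
largest Fibonacci ≤ 37179 is 28657; 37179 − 28657 = 8522
largest Fibonacci ≤ 8522 is 6765; 8522 − 6765 = 1757
largest Fibonacci ≤ 1757 is 1597; 1757 − 1597 = 160
largest Fibonacci ≤ 160 is 144; 160 − 144 = 16
largest Fibonacci ≤ 16 is 13; 16 − 13 = 3
largest Fibonacci ≤ 3 is 3; 3 − 3 = 0

28657 + 6765 + 1597 + 144 + 13 + 3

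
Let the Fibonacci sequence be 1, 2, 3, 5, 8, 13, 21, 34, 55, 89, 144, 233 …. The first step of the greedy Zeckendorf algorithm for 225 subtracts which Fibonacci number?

144 ≤ 225 < 233, so the largest Fibonacci number not exceeding 225 is 144.

144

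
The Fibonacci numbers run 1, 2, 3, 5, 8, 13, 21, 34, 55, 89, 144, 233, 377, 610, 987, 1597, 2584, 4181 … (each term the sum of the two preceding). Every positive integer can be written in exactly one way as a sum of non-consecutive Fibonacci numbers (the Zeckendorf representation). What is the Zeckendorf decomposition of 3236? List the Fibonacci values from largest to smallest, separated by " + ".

subtract 2584 from 3236: 652 remains
subtract 610 from 652: 42 remains
subtract 34 from 42: 8 remains
subtract 8 from 8: 0 remains
So 3236 = 2584 + 610 + 34 + 8, with no two terms consecutive in the sequence.

2584 + 610 + 34 + 8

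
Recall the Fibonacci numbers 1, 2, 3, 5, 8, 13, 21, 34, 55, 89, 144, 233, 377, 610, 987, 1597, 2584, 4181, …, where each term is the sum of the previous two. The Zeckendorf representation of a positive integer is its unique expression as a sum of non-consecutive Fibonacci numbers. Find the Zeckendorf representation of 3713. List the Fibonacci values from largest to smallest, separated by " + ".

3713: greatest Fibonacci not exceeding it is 2584, leaving 1129
1129: greatest Fibonacci not exceeding it is 987, leaving 142
142: greatest Fibonacci not exceeding it is 89, leaving 53
53: greatest Fibonacci not exceeding it is 34, leaving 19
19: greatest Fibonacci not exceeding it is 13, leaving 6
6: greatest Fibonacci not exceeding it is 5, leaving 1
1: greatest Fibonacci not exceeding it is 1, leaving 0
So 3713 = 2584 + 987 + 89 + 34 + 13 + 5 + 1, with no two terms consecutive in the sequence.

2584 + 987 + 89 + 34 + 13 + 5 + 1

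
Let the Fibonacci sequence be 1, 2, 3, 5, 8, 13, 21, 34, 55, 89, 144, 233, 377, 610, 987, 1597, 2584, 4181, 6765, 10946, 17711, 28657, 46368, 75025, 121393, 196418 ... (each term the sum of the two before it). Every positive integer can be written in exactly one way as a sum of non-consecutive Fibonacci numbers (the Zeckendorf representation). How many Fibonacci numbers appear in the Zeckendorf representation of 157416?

9

Greedily peel off the largest Fibonacci term at each step:
subtract 121393 from 157416: 36023 remains
subtract 28657 from 36023: 7366 remains
subtract 6765 from 7366: 601 remains
subtract 377 from 601: 224 remains
subtract 144 from 224: 80 remains
subtract 55 from 80: 25 remains
subtract 21 from 25: 4 remains
subtract 3 from 4: 1 remains
subtract 1 from 1: 0 remains
157416 = 121393 + 28657 + 6765 + 377 + 144 + 55 + 21 + 3 + 1, which has 9 terms.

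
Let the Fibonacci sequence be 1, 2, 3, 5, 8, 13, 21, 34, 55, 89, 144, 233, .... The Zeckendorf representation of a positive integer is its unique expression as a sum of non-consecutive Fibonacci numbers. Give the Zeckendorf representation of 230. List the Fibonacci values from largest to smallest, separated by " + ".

take 144 (≤ 230); 230 − 144 = 86
take 55 (≤ 86); 86 − 55 = 31
take 21 (≤ 31); 31 − 21 = 10
take 8 (≤ 10); 10 − 8 = 2
take 2 (≤ 2); 2 − 2 = 0
So 230 = 144 + 55 + 21 + 8 + 2, with no two terms consecutive in the sequence.

144 + 55 + 21 + 8 + 2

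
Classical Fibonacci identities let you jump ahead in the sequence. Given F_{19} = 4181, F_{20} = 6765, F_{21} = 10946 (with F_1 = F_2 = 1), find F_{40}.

By the addition formula F_{m+n} = F_m F_{n+1} + F_{m−1} F_n with m=20, n=20: F_{40} = 6765·10946 + 4181·6765 = 74049690 + 28284465 = 102334155.

102334155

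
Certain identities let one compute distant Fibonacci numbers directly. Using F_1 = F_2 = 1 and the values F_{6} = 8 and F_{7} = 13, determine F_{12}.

144

By the doubling identity F_{2k} = F_k(2F_{k+1} − F_k): F_{12} = 8·(2·13 − 8) = 8·18 = 144.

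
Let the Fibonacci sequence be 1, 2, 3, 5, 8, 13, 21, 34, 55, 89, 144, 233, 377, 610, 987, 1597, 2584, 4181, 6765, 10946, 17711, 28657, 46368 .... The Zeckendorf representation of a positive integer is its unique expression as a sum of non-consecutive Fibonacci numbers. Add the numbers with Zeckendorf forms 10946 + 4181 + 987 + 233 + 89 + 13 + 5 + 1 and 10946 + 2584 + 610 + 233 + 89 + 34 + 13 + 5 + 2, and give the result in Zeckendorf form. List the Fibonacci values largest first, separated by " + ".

The two numbers are 16455 and 14516, so their sum is 30971.
largest Fibonacci ≤ 30971 is 28657; 30971 − 28657 = 2314
largest Fibonacci ≤ 2314 is 1597; 2314 − 1597 = 717
largest Fibonacci ≤ 717 is 610; 717 − 610 = 107
largest Fibonacci ≤ 107 is 89; 107 − 89 = 18
largest Fibonacci ≤ 18 is 13; 18 − 13 = 5
largest Fibonacci ≤ 5 is 5; 5 − 5 = 0

28657 + 1597 + 610 + 89 + 13 + 5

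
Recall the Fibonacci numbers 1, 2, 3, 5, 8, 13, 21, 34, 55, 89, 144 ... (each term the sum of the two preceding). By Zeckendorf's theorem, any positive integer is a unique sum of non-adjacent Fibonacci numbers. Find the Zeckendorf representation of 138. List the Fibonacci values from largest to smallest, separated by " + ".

largest Fibonacci ≤ 138 is 89; 138 − 89 = 49
largest Fibonacci ≤ 49 is 34; 49 − 34 = 15
largest Fibonacci ≤ 15 is 13; 15 − 13 = 2
largest Fibonacci ≤ 2 is 2; 2 − 2 = 0
So 138 = 89 + 34 + 13 + 2, with no two terms consecutive in the sequence.

89 + 34 + 13 + 2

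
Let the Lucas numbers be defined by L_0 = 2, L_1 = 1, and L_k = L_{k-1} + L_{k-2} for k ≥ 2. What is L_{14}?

843

Iterating the recurrence up to L_{9} = 76 and L_{8} = 47:
L_{10} = L_{9} + L_{8} = 76 + 47 = 123
L_{11} = L_{10} + L_{9} = 123 + 76 = 199
L_{12} = L_{11} + L_{10} = 199 + 123 = 322
L_{13} = L_{12} + L_{11} = 322 + 199 = 521
L_{14} = L_{13} + L_{12} = 521 + 322 = 843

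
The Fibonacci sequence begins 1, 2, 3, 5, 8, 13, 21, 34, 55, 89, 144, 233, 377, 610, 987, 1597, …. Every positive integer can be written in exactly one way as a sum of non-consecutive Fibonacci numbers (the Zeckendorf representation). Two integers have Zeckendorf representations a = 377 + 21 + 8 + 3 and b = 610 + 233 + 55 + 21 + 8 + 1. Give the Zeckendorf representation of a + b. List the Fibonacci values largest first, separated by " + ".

The two numbers are 409 and 928, so their sum is 1337.
Greedily peel off the largest Fibonacci term at each step:
1337: greatest Fibonacci not exceeding it is 987, leaving 350
350: greatest Fibonacci not exceeding it is 233, leaving 117
117: greatest Fibonacci not exceeding it is 89, leaving 28
28: greatest Fibonacci not exceeding it is 21, leaving 7
7: greatest Fibonacci not exceeding it is 5, leaving 2
2: greatest Fibonacci not exceeding it is 2, leaving 0

987 + 233 + 89 + 21 + 5 + 2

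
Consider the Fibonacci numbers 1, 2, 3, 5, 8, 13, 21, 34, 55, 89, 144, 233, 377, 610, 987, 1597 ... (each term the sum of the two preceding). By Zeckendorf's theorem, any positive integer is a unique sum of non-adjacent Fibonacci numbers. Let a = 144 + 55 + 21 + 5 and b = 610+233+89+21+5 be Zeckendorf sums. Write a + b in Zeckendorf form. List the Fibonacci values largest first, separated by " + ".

The two numbers are 225 and 958, so their sum is 1183.
Repeatedly subtract the largest Fibonacci number that fits:
1183: greatest Fibonacci not exceeding it is 987, leaving 196
196: greatest Fibonacci not exceeding it is 144, leaving 52
52: greatest Fibonacci not exceeding it is 34, leaving 18
18: greatest Fibonacci not exceeding it is 13, leaving 5
5: greatest Fibonacci not exceeding it is 5, leaving 0

987 + 144 + 34 + 13 + 5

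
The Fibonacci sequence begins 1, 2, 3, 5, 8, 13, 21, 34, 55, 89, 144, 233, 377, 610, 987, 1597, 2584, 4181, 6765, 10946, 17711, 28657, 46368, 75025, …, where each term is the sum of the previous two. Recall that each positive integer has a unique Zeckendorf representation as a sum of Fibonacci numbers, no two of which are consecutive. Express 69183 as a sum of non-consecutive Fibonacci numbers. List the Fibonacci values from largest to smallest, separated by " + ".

46368 + 17711 + 4181 + 610 + 233 + 55 + 21 + 3 + 1

Repeatedly subtract the largest Fibonacci number that fits:
subtract 46368 from 69183: 22815 remains
subtract 17711 from 22815: 5104 remains
subtract 4181 from 5104: 923 remains
subtract 610 from 923: 313 remains
subtract 233 from 313: 80 remains
subtract 55 from 80: 25 remains
subtract 21 from 25: 4 remains
subtract 3 from 4: 1 remains
subtract 1 from 1: 0 remains
So 69183 = 46368 + 17711 + 4181 + 610 + 233 + 55 + 21 + 3 + 1, with no two terms consecutive in the sequence.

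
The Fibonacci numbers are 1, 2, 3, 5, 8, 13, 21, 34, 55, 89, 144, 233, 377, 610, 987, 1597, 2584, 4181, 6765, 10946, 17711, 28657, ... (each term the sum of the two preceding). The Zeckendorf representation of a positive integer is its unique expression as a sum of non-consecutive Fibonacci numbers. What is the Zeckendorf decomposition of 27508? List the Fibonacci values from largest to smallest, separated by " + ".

17711 + 6765 + 2584 + 377 + 55 + 13 + 3

Greedy algorithm:
17711 ≤ 27508 < 28657, so take 17711; remainder 9797
6765 ≤ 9797 < 10946, so take 6765; remainder 3032
2584 ≤ 3032 < 4181, so take 2584; remainder 448
377 ≤ 448 < 610, so take 377; remainder 71
55 ≤ 71 < 89, so take 55; remainder 16
13 ≤ 16 < 21, so take 13; remainder 3
3 ≤ 3 < 5, so take 3; remainder 0
So 27508 = 17711 + 6765 + 2584 + 377 + 55 + 13 + 3, with no two terms consecutive in the sequence.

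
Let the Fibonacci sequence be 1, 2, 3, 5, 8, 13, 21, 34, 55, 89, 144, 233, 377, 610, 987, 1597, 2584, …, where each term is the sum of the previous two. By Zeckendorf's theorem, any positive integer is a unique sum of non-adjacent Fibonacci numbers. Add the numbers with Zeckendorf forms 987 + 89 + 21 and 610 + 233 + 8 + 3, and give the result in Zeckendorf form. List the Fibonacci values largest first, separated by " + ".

1597 + 233 + 89 + 21 + 8 + 3

The two numbers are 1097 and 854, so their sum is 1951.
1597 ≤ 1951 < 2584, so take 1597; remainder 354
233 ≤ 354 < 377, so take 233; remainder 121
89 ≤ 121 < 144, so take 89; remainder 32
21 ≤ 32 < 34, so take 21; remainder 11
8 ≤ 11 < 13, so take 8; remainder 3
3 ≤ 3 < 5, so take 3; remainder 0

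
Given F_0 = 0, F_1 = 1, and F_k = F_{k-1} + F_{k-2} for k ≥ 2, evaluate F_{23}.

Iterating the recurrence up to F_{16} = 987 and F_{15} = 610:
F_{17} = F_{16} + F_{15} = 987 + 610 = 1597
F_{18} = F_{17} + F_{16} = 1597 + 987 = 2584
F_{19} = F_{18} + F_{17} = 2584 + 1597 = 4181
F_{20} = F_{19} + F_{18} = 4181 + 2584 = 6765
F_{21} = F_{20} + F_{19} = 6765 + 4181 = 10946
F_{22} = F_{21} + F_{20} = 10946 + 6765 = 17711
F_{23} = F_{22} + F_{21} = 17711 + 10946 = 28657

28657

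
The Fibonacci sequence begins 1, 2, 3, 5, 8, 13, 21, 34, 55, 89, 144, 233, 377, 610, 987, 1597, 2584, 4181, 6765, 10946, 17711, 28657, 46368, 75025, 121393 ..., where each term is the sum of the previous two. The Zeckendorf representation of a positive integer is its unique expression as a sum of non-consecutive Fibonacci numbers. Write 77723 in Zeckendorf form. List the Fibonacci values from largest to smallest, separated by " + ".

75025 + 2584 + 89 + 21 + 3 + 1

Greedy algorithm:
take 75025 (≤ 77723); 77723 − 75025 = 2698
take 2584 (≤ 2698); 2698 − 2584 = 114
take 89 (≤ 114); 114 − 89 = 25
take 21 (≤ 25); 25 − 21 = 4
take 3 (≤ 4); 4 − 3 = 1
take 1 (≤ 1); 1 − 1 = 0
So 77723 = 75025 + 2584 + 89 + 21 + 3 + 1, with no two terms consecutive in the sequence.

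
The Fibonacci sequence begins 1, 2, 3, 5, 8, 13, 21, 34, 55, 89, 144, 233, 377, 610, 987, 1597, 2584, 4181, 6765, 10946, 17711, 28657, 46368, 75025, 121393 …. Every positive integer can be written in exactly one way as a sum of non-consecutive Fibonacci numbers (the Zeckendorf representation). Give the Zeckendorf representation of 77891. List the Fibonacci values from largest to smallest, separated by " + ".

75025 + 2584 + 233 + 34 + 13 + 2

77891: greatest Fibonacci not exceeding it is 75025, leaving 2866
2866: greatest Fibonacci not exceeding it is 2584, leaving 282
282: greatest Fibonacci not exceeding it is 233, leaving 49
49: greatest Fibonacci not exceeding it is 34, leaving 15
15: greatest Fibonacci not exceeding it is 13, leaving 2
2: greatest Fibonacci not exceeding it is 2, leaving 0
So 77891 = 75025 + 2584 + 233 + 34 + 13 + 2, with no two terms consecutive in the sequence.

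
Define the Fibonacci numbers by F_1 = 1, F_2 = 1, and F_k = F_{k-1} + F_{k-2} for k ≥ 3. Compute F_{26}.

121393

Iterating the recurrence up to F_{20} = 6765 and F_{19} = 4181:
F_{21} = F_{20} + F_{19} = 6765 + 4181 = 10946
F_{22} = F_{21} + F_{20} = 10946 + 6765 = 17711
F_{23} = F_{22} + F_{21} = 17711 + 10946 = 28657
F_{24} = F_{23} + F_{22} = 28657 + 17711 = 46368
F_{25} = F_{24} + F_{23} = 46368 + 28657 = 75025
F_{26} = F_{25} + F_{24} = 75025 + 46368 = 121393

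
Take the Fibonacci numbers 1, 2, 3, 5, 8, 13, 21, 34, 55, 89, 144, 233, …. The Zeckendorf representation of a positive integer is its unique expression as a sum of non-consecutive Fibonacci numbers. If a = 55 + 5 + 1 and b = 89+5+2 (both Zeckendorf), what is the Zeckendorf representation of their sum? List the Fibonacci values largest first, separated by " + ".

144 + 13

The two numbers are 61 and 96, so their sum is 157.
157: greatest Fibonacci not exceeding it is 144, leaving 13
13: greatest Fibonacci not exceeding it is 13, leaving 0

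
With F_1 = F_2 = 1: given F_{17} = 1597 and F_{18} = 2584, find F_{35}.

By F_{2k+1} = F_k² + F_{k+1}²: F_{35} = 1597² + 2584² = 2550409 + 6677056 = 9227465.

9227465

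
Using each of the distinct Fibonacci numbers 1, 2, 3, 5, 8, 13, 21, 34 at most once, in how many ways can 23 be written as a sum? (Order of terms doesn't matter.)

3

Each representation comes from the Zeckendorf form by replacing some F_k with F_{k−1} + F_{k−2} where possible.
23 = 21+2 = 13+8+2 = 13+5+3+2 — 3 representations.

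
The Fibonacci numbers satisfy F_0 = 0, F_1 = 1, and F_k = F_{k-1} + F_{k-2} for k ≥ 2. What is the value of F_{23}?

28657

Iterating the recurrence up to F_{18} = 2584 and F_{17} = 1597:
F_{19} = F_{18} + F_{17} = 2584 + 1597 = 4181
F_{20} = F_{19} + F_{18} = 4181 + 2584 = 6765
F_{21} = F_{20} + F_{19} = 6765 + 4181 = 10946
F_{22} = F_{21} + F_{20} = 10946 + 6765 = 17711
F_{23} = F_{22} + F_{21} = 17711 + 10946 = 28657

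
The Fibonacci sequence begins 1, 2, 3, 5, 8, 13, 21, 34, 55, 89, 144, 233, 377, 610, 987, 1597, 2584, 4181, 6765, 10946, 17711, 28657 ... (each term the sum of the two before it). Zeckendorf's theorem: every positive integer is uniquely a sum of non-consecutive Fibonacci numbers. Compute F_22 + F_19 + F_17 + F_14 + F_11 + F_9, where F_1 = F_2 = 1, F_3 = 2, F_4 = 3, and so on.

23989

F_22 + F_19 + F_17 + F_14 + F_11 + F_9 = 17711 + 4181 + 1597 + 377 + 89 + 34 = 23989.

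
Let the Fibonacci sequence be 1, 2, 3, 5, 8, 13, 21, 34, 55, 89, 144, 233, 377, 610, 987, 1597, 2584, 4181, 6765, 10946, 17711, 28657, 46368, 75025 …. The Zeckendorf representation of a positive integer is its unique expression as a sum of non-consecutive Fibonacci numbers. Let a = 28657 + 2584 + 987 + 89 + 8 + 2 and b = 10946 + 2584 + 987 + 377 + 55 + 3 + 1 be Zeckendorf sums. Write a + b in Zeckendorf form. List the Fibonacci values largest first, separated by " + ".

The two numbers are 32327 and 14953, so their sum is 47280.
47280: greatest Fibonacci not exceeding it is 46368, leaving 912
912: greatest Fibonacci not exceeding it is 610, leaving 302
302: greatest Fibonacci not exceeding it is 233, leaving 69
69: greatest Fibonacci not exceeding it is 55, leaving 14
14: greatest Fibonacci not exceeding it is 13, leaving 1
1: greatest Fibonacci not exceeding it is 1, leaving 0

46368 + 610 + 233 + 55 + 13 + 1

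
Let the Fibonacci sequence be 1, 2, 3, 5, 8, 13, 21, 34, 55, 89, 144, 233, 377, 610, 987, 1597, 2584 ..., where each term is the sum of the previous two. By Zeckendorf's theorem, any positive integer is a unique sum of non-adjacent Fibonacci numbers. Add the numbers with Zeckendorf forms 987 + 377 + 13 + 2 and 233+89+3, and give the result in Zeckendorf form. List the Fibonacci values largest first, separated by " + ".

The two numbers are 1379 and 325, so their sum is 1704.
1704 − 1597 = 107
107 − 89 = 18
18 − 13 = 5
5 − 5 = 0

1597 + 89 + 13 + 5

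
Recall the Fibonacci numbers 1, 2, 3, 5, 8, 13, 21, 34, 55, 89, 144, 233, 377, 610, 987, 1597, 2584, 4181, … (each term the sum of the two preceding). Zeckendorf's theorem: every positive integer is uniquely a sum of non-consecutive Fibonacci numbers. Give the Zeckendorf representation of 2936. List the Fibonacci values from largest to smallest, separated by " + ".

Greedy algorithm:
2936: greatest Fibonacci not exceeding it is 2584, leaving 352
352: greatest Fibonacci not exceeding it is 233, leaving 119
119: greatest Fibonacci not exceeding it is 89, leaving 30
30: greatest Fibonacci not exceeding it is 21, leaving 9
9: greatest Fibonacci not exceeding it is 8, leaving 1
1: greatest Fibonacci not exceeding it is 1, leaving 0
So 2936 = 2584 + 233 + 89 + 21 + 8 + 1, with no two terms consecutive in the sequence.

2584 + 233 + 89 + 21 + 8 + 1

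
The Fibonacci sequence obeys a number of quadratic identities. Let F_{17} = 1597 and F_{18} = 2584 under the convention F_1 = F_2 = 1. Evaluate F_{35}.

9227465

By F_{2k+1} = F_k² + F_{k+1}²: F_{35} = 1597² + 2584² = 2550409 + 6677056 = 9227465.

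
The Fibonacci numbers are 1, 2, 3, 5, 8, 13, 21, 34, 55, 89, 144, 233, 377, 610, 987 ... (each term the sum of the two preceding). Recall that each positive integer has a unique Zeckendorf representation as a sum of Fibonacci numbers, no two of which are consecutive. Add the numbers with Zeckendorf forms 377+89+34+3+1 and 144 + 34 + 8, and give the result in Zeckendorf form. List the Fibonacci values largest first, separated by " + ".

The two numbers are 504 and 186, so their sum is 690.
subtract 610 from 690: 80 remains
subtract 55 from 80: 25 remains
subtract 21 from 25: 4 remains
subtract 3 from 4: 1 remains
subtract 1 from 1: 0 remains

610 + 55 + 21 + 3 + 1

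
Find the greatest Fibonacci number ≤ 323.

233

233 ≤ 323 < 377, so the largest Fibonacci number not exceeding 323 is 233.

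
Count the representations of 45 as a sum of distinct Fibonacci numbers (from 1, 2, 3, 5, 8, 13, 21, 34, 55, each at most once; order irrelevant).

Starting from the Zeckendorf form and repeatedly splitting a term F_k into F_{k−1} + F_{k−2} (when neither is already used) reaches every representation.
45 = 34+8+3 = 34+8+2+1 = 21+13+8+3 = … (3 more), for 6 in all.

6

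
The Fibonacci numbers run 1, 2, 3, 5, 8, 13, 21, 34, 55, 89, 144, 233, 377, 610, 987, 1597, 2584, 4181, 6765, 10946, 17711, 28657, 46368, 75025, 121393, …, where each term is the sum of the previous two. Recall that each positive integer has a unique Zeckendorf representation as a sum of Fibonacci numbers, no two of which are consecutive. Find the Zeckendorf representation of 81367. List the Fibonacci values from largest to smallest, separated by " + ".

take 75025 (≤ 81367); 81367 − 75025 = 6342
take 4181 (≤ 6342); 6342 − 4181 = 2161
take 1597 (≤ 2161); 2161 − 1597 = 564
take 377 (≤ 564); 564 − 377 = 187
take 144 (≤ 187); 187 − 144 = 43
take 34 (≤ 43); 43 − 34 = 9
take 8 (≤ 9); 9 − 8 = 1
take 1 (≤ 1); 1 − 1 = 0
So 81367 = 75025 + 4181 + 1597 + 377 + 144 + 34 + 8 + 1, with no two terms consecutive in the sequence.

75025 + 4181 + 1597 + 377 + 144 + 34 + 8 + 1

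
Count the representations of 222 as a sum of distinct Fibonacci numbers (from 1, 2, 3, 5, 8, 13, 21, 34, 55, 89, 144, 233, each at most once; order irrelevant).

7

222 = 144+55+21+2 = 144+55+13+8+2 = 144+55+13+5+3+2 = 144+34+21+13+8+2 = 144+34+21+13+5+3+2 = … (2 more), for 7 in all.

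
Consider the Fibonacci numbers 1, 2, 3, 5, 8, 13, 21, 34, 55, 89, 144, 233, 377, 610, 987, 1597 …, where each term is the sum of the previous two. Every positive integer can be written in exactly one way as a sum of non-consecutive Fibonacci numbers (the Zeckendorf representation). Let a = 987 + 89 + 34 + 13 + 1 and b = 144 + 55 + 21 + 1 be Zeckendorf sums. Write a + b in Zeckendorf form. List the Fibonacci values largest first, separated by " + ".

The two numbers are 1124 and 221, so their sum is 1345.
Greedy algorithm:
1345: greatest Fibonacci not exceeding it is 987, leaving 358
358: greatest Fibonacci not exceeding it is 233, leaving 125
125: greatest Fibonacci not exceeding it is 89, leaving 36
36: greatest Fibonacci not exceeding it is 34, leaving 2
2: greatest Fibonacci not exceeding it is 2, leaving 0

987 + 233 + 89 + 34 + 2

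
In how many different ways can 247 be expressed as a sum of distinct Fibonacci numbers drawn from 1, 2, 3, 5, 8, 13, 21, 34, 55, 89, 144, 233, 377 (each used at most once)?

11

Starting from the Zeckendorf form and repeatedly splitting a term F_k into F_{k−1} + F_{k−2} (when neither is already used) reaches every representation.
247 = 233+13+1 = 233+8+5+1 = 144+89+13+1 = 233+8+3+2+1 = … (7 more), for 11 in all.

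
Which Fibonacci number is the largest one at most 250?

233

233 ≤ 250 < 377, so the largest Fibonacci number not exceeding 250 is 233.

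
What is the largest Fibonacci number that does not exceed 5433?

4181 ≤ 5433 < 6765, so the largest Fibonacci number not exceeding 5433 is 4181.

4181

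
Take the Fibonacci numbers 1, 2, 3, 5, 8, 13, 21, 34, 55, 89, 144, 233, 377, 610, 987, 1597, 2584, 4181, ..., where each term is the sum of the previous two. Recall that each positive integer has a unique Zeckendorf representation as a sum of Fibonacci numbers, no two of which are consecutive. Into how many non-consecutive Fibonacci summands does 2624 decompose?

2624 − 2584 = 40
40 − 34 = 6
6 − 5 = 1
1 − 1 = 0
2624 = 2584 + 34 + 5 + 1, which has 4 terms.

4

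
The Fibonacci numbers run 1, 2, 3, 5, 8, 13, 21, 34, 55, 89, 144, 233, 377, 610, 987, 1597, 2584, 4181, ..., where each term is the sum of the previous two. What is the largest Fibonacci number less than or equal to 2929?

2584

2584 ≤ 2929 < 4181, so the largest Fibonacci number not exceeding 2929 is 2584.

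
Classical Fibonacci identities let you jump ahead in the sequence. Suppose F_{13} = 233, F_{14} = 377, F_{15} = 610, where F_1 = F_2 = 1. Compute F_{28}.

317811

By the addition formula F_{m+n} = F_m F_{n+1} + F_{m−1} F_n with m=14, n=14: F_{28} = 377·610 + 233·377 = 229970 + 87841 = 317811.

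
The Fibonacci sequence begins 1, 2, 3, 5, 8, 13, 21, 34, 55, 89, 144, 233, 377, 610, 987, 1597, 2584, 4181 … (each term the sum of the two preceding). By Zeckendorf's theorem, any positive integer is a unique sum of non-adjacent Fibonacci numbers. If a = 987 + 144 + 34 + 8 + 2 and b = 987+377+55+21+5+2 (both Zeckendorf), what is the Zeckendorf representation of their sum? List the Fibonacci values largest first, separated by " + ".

2584 + 34 + 3 + 1

The two numbers are 1175 and 1447, so their sum is 2622.
take 2584 (≤ 2622); 2622 − 2584 = 38
take 34 (≤ 38); 38 − 34 = 4
take 3 (≤ 4); 4 − 3 = 1
take 1 (≤ 1); 1 − 1 = 0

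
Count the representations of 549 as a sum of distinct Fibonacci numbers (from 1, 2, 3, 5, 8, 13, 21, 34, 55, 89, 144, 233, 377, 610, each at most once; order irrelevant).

8

Starting from the Zeckendorf form and repeatedly splitting a term F_k into F_{k−1} + F_{k−2} (when neither is already used) reaches every representation.
549 = 377+144+21+5+2 = 377+144+13+8+5+2 = 377+89+55+21+5+2 = 377+89+55+13+8+5+2 = … (4 more), for 8 in all.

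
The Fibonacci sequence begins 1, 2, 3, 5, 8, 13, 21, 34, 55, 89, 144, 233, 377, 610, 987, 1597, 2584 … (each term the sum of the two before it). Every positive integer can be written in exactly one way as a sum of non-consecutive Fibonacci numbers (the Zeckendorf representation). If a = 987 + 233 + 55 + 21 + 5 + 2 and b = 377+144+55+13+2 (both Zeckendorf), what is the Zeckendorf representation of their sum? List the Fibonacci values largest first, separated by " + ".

The two numbers are 1303 and 591, so their sum is 1894.
Repeatedly subtract the largest Fibonacci number that fits:
1894 − 1597 = 297
297 − 233 = 64
64 − 55 = 9
9 − 8 = 1
1 − 1 = 0

1597 + 233 + 55 + 8 + 1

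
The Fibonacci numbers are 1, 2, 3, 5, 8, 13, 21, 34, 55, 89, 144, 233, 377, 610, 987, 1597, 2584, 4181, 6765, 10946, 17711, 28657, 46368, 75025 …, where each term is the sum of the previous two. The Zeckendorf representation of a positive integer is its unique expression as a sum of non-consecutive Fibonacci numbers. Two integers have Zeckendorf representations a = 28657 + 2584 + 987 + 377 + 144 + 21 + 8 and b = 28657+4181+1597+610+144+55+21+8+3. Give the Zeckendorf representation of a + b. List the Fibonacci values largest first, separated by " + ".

46368 + 17711 + 2584 + 987 + 377 + 21 + 5 + 1

The two numbers are 32778 and 35276, so their sum is 68054.
Greedy algorithm:
46368 ≤ 68054 < 75025, so take 46368; remainder 21686
17711 ≤ 21686 < 28657, so take 17711; remainder 3975
2584 ≤ 3975 < 4181, so take 2584; remainder 1391
987 ≤ 1391 < 1597, so take 987; remainder 404
377 ≤ 404 < 610, so take 377; remainder 27
21 ≤ 27 < 34, so take 21; remainder 6
5 ≤ 6 < 8, so take 5; remainder 1
1 ≤ 1 < 2, so take 1; remainder 0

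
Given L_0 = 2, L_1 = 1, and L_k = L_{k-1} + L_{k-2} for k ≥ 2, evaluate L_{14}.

843

Iterating the recurrence up to L_{8} = 47 and L_{7} = 29:
L_{9} = L_{8} + L_{7} = 47 + 29 = 76
L_{10} = L_{9} + L_{8} = 76 + 47 = 123
L_{11} = L_{10} + L_{9} = 123 + 76 = 199
L_{12} = L_{11} + L_{10} = 199 + 123 = 322
L_{13} = L_{12} + L_{11} = 322 + 199 = 521
L_{14} = L_{13} + L_{12} = 521 + 322 = 843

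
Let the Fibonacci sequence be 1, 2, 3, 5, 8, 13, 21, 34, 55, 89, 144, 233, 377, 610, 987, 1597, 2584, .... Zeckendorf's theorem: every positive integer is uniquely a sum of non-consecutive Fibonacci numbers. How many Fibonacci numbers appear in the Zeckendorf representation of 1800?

largest Fibonacci ≤ 1800 is 1597; 1800 − 1597 = 203
largest Fibonacci ≤ 203 is 144; 203 − 144 = 59
largest Fibonacci ≤ 59 is 55; 59 − 55 = 4
largest Fibonacci ≤ 4 is 3; 4 − 3 = 1
largest Fibonacci ≤ 1 is 1; 1 − 1 = 0
1800 = 1597 + 144 + 55 + 3 + 1, which has 5 terms.

5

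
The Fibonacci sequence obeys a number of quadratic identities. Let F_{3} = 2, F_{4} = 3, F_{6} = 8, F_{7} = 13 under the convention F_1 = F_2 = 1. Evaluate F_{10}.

By the addition formula F_{m+n} = F_m F_{n+1} + F_{m−1} F_n with m=4, n=6: F_{10} = 3·13 + 2·8 = 39 + 16 = 55.

55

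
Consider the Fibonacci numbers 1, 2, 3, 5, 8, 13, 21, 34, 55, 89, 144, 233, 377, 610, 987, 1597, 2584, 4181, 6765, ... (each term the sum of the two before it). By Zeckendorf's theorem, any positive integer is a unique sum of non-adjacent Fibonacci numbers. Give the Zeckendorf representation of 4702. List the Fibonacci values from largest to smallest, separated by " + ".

4181 + 377 + 144

4702: greatest Fibonacci not exceeding it is 4181, leaving 521
521: greatest Fibonacci not exceeding it is 377, leaving 144
144: greatest Fibonacci not exceeding it is 144, leaving 0
So 4702 = 4181 + 377 + 144, with no two terms consecutive in the sequence.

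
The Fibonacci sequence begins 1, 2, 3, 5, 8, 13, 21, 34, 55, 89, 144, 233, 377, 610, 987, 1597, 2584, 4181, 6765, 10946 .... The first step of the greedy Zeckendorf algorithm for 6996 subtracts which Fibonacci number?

6765

6765 ≤ 6996 < 10946, so the largest Fibonacci number not exceeding 6996 is 6765.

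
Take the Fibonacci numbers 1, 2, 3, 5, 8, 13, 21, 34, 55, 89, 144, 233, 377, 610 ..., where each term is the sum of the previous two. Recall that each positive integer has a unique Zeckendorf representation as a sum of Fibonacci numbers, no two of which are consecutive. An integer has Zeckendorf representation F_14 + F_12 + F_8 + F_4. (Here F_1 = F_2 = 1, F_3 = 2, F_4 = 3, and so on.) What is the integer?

545

F_14 + F_12 + F_8 + F_4 = 377 + 144 + 21 + 3 = 545.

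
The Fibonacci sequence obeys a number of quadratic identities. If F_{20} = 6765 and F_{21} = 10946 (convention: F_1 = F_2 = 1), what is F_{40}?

102334155

By the doubling identity F_{2k} = F_k(2F_{k+1} − F_k): F_{40} = 6765·(2·10946 − 6765) = 6765·15127 = 102334155.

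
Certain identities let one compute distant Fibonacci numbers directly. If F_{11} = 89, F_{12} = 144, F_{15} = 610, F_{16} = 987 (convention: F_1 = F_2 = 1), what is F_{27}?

By the addition formula F_{m+n} = F_m F_{n+1} + F_{m−1} F_n with m=12, n=15: F_{27} = 144·987 + 89·610 = 142128 + 54290 = 196418.

196418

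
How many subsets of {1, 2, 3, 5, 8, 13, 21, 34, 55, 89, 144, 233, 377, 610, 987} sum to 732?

5

Each representation comes from the Zeckendorf form by replacing some F_k with F_{k−1} + F_{k−2} where possible.
732 = 610+89+21+8+3+1 = 610+55+34+21+8+3+1 = 377+233+89+21+8+3+1 = 377+233+55+34+21+8+3+1 = 377+144+89+55+34+21+8+3+1 — 5 representations.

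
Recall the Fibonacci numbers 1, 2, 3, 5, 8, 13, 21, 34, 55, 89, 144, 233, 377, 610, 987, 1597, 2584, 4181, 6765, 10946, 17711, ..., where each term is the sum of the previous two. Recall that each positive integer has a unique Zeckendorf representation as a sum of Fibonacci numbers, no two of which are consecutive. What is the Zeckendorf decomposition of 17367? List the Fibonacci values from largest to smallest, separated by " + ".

Greedy algorithm:
subtract 10946 from 17367: 6421 remains
subtract 4181 from 6421: 2240 remains
subtract 1597 from 2240: 643 remains
subtract 610 from 643: 33 remains
subtract 21 from 33: 12 remains
subtract 8 from 12: 4 remains
subtract 3 from 4: 1 remains
subtract 1 from 1: 0 remains
So 17367 = 10946 + 4181 + 1597 + 610 + 21 + 8 + 3 + 1, with no two terms consecutive in the sequence.

10946 + 4181 + 1597 + 610 + 21 + 8 + 3 + 1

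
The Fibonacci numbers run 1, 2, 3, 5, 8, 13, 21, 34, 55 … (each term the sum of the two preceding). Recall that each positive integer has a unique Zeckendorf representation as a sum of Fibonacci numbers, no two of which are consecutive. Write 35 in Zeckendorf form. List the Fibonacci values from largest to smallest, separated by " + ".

34 + 1

35: greatest Fibonacci not exceeding it is 34, leaving 1
1: greatest Fibonacci not exceeding it is 1, leaving 0
So 35 = 34 + 1, with no two terms consecutive in the sequence.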